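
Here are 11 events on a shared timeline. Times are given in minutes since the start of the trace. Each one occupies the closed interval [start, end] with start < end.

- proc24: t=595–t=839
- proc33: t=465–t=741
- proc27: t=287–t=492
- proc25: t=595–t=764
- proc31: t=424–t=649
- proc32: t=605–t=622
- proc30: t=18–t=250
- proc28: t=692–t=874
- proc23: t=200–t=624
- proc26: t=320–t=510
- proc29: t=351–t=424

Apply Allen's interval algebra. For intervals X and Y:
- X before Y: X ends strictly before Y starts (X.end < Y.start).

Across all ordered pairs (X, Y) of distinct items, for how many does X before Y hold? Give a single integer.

Checking all 110 ordered pairs for relation 'before'; matching pairs in alphabetical order:
(proc23, proc28): proc23 before proc28 ✓
(proc26, proc24): proc26 before proc24 ✓
(proc26, proc25): proc26 before proc25 ✓
(proc26, proc28): proc26 before proc28 ✓
(proc26, proc32): proc26 before proc32 ✓
(proc27, proc24): proc27 before proc24 ✓
(proc27, proc25): proc27 before proc25 ✓
(proc27, proc28): proc27 before proc28 ✓
(proc27, proc32): proc27 before proc32 ✓
(proc29, proc24): proc29 before proc24 ✓
(proc29, proc25): proc29 before proc25 ✓
(proc29, proc28): proc29 before proc28 ✓
(proc29, proc32): proc29 before proc32 ✓
(proc29, proc33): proc29 before proc33 ✓
(proc30, proc24): proc30 before proc24 ✓
(proc30, proc25): proc30 before proc25 ✓
(proc30, proc26): proc30 before proc26 ✓
(proc30, proc27): proc30 before proc27 ✓
(proc30, proc28): proc30 before proc28 ✓
(proc30, proc29): proc30 before proc29 ✓
(proc30, proc31): proc30 before proc31 ✓
(proc30, proc32): proc30 before proc32 ✓
(proc30, proc33): proc30 before proc33 ✓
(proc31, proc28): proc31 before proc28 ✓
... plus 1 further pairs not listed.
Count: 25.

25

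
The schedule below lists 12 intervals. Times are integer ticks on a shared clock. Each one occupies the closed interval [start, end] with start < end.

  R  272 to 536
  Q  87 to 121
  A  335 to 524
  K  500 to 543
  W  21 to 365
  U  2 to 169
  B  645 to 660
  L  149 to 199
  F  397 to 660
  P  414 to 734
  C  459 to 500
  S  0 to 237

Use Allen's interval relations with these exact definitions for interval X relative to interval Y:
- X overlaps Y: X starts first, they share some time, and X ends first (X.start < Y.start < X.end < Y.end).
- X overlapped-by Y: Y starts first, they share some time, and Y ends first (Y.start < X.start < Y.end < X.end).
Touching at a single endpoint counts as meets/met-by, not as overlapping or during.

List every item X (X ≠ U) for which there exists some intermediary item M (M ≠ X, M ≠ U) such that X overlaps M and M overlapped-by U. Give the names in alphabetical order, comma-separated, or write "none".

Target U = [2, 169].
Intermediaries M with M overlapped-by U: L, W.
Via L — items with X overlaps L: none.
Via W — items with X overlaps W: S.
Union: S.

S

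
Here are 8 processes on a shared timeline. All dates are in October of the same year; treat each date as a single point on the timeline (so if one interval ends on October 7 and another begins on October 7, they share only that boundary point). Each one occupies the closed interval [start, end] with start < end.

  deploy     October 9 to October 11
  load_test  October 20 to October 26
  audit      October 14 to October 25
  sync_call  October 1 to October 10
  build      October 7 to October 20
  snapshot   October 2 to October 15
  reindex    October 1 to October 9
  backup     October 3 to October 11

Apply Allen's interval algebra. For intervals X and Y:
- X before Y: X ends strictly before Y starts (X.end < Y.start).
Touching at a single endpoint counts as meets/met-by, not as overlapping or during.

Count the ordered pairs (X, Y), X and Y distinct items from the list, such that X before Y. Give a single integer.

9

Checking all 56 ordered pairs for relation 'before'; matching pairs in alphabetical order:
(backup, audit): backup before audit ✓
(backup, load_test): backup before load_test ✓
(deploy, audit): deploy before audit ✓
(deploy, load_test): deploy before load_test ✓
(reindex, audit): reindex before audit ✓
(reindex, load_test): reindex before load_test ✓
(snapshot, load_test): snapshot before load_test ✓
(sync_call, audit): sync_call before audit ✓
(sync_call, load_test): sync_call before load_test ✓
Count: 9.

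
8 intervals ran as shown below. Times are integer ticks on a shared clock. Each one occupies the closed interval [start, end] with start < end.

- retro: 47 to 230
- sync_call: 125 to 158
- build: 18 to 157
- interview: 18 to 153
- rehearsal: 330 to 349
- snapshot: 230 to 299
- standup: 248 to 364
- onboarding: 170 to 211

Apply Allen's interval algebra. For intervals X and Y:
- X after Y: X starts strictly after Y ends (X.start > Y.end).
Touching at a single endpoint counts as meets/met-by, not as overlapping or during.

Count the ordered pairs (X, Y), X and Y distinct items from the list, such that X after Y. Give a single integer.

18

Checking all 56 ordered pairs for relation 'after'; matching pairs in alphabetical order:
(onboarding, build): onboarding after build ✓
(onboarding, interview): onboarding after interview ✓
(onboarding, sync_call): onboarding after sync_call ✓
(rehearsal, build): rehearsal after build ✓
(rehearsal, interview): rehearsal after interview ✓
(rehearsal, onboarding): rehearsal after onboarding ✓
(rehearsal, retro): rehearsal after retro ✓
(rehearsal, snapshot): rehearsal after snapshot ✓
(rehearsal, sync_call): rehearsal after sync_call ✓
(snapshot, build): snapshot after build ✓
(snapshot, interview): snapshot after interview ✓
(snapshot, onboarding): snapshot after onboarding ✓
(snapshot, sync_call): snapshot after sync_call ✓
(standup, build): standup after build ✓
(standup, interview): standup after interview ✓
(standup, onboarding): standup after onboarding ✓
(standup, retro): standup after retro ✓
(standup, sync_call): standup after sync_call ✓
Count: 18.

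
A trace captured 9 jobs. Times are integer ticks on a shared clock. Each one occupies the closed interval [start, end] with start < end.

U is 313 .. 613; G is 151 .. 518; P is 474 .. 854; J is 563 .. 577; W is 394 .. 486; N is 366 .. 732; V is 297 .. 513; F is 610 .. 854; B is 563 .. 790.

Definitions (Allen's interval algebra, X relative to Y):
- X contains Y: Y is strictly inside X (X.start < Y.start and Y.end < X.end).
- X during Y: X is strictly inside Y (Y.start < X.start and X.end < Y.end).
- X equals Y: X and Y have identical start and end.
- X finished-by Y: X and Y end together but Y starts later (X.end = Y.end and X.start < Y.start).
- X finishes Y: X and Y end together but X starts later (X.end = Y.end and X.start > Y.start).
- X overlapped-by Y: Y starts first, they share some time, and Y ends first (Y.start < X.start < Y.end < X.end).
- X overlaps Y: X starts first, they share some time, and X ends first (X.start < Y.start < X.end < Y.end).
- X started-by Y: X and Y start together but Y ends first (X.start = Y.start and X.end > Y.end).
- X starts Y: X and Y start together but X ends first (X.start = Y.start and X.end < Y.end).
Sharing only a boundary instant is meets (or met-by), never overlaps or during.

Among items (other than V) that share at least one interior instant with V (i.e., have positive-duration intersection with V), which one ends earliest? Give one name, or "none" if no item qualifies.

W

Target V = [297, 513].
B [563, 790] → after → excluded.
F [610, 854] → after → excluded.
G [151, 518] → contains → candidate.
J [563, 577] → after → excluded.
N [366, 732] → overlapped-by → candidate.
P [474, 854] → overlapped-by → candidate.
U [313, 613] → overlapped-by → candidate.
W [394, 486] → during → candidate.
Among candidates, earliest end is 486 → W.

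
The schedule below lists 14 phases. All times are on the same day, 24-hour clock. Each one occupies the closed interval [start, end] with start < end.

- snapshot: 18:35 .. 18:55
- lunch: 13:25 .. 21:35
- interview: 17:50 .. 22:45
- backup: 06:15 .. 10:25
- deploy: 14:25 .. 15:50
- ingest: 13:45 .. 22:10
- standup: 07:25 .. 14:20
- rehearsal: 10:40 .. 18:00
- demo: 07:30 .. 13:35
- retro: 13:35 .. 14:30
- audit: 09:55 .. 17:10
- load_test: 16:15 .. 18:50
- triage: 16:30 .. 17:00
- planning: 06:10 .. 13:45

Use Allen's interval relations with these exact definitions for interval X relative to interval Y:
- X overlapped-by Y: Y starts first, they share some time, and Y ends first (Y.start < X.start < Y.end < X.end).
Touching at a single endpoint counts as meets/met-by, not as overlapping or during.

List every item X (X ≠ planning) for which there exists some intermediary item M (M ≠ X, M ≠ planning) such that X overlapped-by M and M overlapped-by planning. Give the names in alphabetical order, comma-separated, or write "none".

Target planning = [06:10, 13:45].
Intermediaries M with M overlapped-by planning: audit, lunch, rehearsal, retro, standup.
Via audit — items with X overlapped-by audit: ingest, load_test, lunch, rehearsal.
Via lunch — items with X overlapped-by lunch: ingest, interview.
Via rehearsal — items with X overlapped-by rehearsal: ingest, interview, load_test, lunch.
Via retro — items with X overlapped-by retro: deploy, ingest.
Via standup — items with X overlapped-by standup: audit, ingest, lunch, rehearsal, retro.
Union: audit, deploy, ingest, interview, load_test, lunch, rehearsal, retro.

audit, deploy, ingest, interview, load_test, lunch, rehearsal, retro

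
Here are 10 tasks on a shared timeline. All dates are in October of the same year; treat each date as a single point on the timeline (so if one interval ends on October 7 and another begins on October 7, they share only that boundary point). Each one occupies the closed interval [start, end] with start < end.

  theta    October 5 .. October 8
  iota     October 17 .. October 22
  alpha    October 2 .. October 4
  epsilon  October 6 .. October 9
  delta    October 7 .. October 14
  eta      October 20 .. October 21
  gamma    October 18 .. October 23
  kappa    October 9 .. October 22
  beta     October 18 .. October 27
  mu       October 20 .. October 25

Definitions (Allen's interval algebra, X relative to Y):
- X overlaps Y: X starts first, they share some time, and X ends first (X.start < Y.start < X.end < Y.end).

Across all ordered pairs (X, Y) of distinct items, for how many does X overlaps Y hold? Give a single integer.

11

Checking all 90 ordered pairs for relation 'overlaps'; matching pairs in alphabetical order:
(delta, kappa): delta overlaps kappa ✓
(epsilon, delta): epsilon overlaps delta ✓
(gamma, mu): gamma overlaps mu ✓
(iota, beta): iota overlaps beta ✓
(iota, gamma): iota overlaps gamma ✓
(iota, mu): iota overlaps mu ✓
(kappa, beta): kappa overlaps beta ✓
(kappa, gamma): kappa overlaps gamma ✓
(kappa, mu): kappa overlaps mu ✓
(theta, delta): theta overlaps delta ✓
(theta, epsilon): theta overlaps epsilon ✓
Count: 11.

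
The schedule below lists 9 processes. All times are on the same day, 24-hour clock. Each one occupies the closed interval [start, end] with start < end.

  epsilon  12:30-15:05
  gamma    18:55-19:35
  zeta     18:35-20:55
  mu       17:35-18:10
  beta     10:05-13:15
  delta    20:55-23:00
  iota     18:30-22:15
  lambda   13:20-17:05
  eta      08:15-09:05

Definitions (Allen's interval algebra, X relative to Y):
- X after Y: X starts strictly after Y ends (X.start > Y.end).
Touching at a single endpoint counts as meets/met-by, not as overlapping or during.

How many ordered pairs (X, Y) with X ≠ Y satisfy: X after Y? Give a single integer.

Checking all 72 ordered pairs for relation 'after'; matching pairs in alphabetical order:
(beta, eta): beta after eta ✓
(delta, beta): delta after beta ✓
(delta, epsilon): delta after epsilon ✓
(delta, eta): delta after eta ✓
(delta, gamma): delta after gamma ✓
(delta, lambda): delta after lambda ✓
(delta, mu): delta after mu ✓
(epsilon, eta): epsilon after eta ✓
(gamma, beta): gamma after beta ✓
(gamma, epsilon): gamma after epsilon ✓
(gamma, eta): gamma after eta ✓
(gamma, lambda): gamma after lambda ✓
(gamma, mu): gamma after mu ✓
(iota, beta): iota after beta ✓
(iota, epsilon): iota after epsilon ✓
(iota, eta): iota after eta ✓
(iota, lambda): iota after lambda ✓
(iota, mu): iota after mu ✓
(lambda, beta): lambda after beta ✓
(lambda, eta): lambda after eta ✓
(mu, beta): mu after beta ✓
(mu, epsilon): mu after epsilon ✓
(mu, eta): mu after eta ✓
(mu, lambda): mu after lambda ✓
... plus 5 further pairs not listed.
Count: 29.

29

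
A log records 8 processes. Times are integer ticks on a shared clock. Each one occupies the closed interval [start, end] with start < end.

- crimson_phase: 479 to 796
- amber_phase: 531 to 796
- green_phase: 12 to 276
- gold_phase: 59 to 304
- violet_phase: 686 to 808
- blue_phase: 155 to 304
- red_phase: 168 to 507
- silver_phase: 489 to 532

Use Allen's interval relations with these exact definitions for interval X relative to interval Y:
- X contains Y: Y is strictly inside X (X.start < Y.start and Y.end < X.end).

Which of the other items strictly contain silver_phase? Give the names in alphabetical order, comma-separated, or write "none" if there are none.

Target silver_phase = [489, 532].
amber_phase [531, 796] → overlapped-by → no.
blue_phase [155, 304] → before → no.
crimson_phase [479, 796] → contains → yes.
gold_phase [59, 304] → before → no.
green_phase [12, 276] → before → no.
red_phase [168, 507] → overlaps → no.
violet_phase [686, 808] → after → no.
Result: crimson_phase.

crimson_phase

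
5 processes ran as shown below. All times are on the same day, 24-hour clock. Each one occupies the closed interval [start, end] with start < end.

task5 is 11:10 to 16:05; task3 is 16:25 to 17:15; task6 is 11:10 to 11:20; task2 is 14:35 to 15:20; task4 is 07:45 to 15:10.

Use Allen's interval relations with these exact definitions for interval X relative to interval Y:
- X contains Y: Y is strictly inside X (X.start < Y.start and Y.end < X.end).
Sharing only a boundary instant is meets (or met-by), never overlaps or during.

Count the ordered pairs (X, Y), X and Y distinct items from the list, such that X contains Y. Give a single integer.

Checking all 20 ordered pairs for relation 'contains'; matching pairs in alphabetical order:
(task4, task6): task4 contains task6 ✓
(task5, task2): task5 contains task2 ✓
Count: 2.

2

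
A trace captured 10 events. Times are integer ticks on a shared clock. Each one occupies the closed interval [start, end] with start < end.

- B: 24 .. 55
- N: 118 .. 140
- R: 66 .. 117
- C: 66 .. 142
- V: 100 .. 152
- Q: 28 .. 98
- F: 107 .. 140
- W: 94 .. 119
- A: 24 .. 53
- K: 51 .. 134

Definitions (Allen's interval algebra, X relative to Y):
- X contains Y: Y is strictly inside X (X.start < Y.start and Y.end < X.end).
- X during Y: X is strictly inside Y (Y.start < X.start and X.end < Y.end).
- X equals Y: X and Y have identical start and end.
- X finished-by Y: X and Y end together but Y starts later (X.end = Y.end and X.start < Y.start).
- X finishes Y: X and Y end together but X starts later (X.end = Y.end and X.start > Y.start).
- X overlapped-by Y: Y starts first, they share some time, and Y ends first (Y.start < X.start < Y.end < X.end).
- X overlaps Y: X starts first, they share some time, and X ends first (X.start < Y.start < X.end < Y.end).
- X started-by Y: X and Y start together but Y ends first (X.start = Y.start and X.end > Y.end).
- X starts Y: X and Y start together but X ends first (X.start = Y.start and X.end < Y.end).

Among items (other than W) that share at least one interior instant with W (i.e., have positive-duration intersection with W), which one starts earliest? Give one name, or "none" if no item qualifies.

Q

Target W = [94, 119].
A [24, 53] → before → excluded.
B [24, 55] → before → excluded.
C [66, 142] → contains → candidate.
F [107, 140] → overlapped-by → candidate.
K [51, 134] → contains → candidate.
N [118, 140] → overlapped-by → candidate.
Q [28, 98] → overlaps → candidate.
R [66, 117] → overlaps → candidate.
V [100, 152] → overlapped-by → candidate.
Among candidates, earliest start is 28 → Q.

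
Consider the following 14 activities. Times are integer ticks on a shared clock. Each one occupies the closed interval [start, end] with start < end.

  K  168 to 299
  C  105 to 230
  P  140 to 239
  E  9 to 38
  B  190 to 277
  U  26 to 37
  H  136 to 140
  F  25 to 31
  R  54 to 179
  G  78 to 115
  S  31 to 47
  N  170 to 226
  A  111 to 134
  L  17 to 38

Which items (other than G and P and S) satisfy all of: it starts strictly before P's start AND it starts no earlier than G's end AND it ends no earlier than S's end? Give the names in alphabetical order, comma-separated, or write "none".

Conditions: its start is strictly before P's start (X.start < 140) AND its start is no earlier than G's end (X.start >= 115) AND its end is no earlier than S's end (X.end >= 47).
A: start 111 < 140? ✓; start 111 >= 115? ✗; end 134 >= 47? ✓ → no.
B: start 190 < 140? ✗; start 190 >= 115? ✓; end 277 >= 47? ✓ → no.
C: start 105 < 140? ✓; start 105 >= 115? ✗; end 230 >= 47? ✓ → no.
E: start 9 < 140? ✓; start 9 >= 115? ✗; end 38 >= 47? ✗ → no.
F: start 25 < 140? ✓; start 25 >= 115? ✗; end 31 >= 47? ✗ → no.
H: start 136 < 140? ✓; start 136 >= 115? ✓; end 140 >= 47? ✓ → yes.
K: start 168 < 140? ✗; start 168 >= 115? ✓; end 299 >= 47? ✓ → no.
L: start 17 < 140? ✓; start 17 >= 115? ✗; end 38 >= 47? ✗ → no.
N: start 170 < 140? ✗; start 170 >= 115? ✓; end 226 >= 47? ✓ → no.
R: start 54 < 140? ✓; start 54 >= 115? ✗; end 179 >= 47? ✓ → no.
U: start 26 < 140? ✓; start 26 >= 115? ✗; end 37 >= 47? ✗ → no.
Result: H.

H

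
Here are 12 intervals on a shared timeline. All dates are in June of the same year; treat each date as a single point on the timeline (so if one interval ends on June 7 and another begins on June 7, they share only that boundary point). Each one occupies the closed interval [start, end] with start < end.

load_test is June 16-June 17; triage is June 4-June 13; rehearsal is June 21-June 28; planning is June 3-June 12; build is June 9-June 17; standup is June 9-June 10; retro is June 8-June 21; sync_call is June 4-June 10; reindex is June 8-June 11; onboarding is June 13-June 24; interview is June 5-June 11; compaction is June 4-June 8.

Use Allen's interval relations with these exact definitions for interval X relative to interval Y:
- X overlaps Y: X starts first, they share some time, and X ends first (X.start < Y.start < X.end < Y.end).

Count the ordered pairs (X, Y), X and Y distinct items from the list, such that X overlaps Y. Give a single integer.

16

Checking all 132 ordered pairs for relation 'overlaps'; matching pairs in alphabetical order:
(build, onboarding): build overlaps onboarding ✓
(compaction, interview): compaction overlaps interview ✓
(interview, build): interview overlaps build ✓
(interview, retro): interview overlaps retro ✓
(onboarding, rehearsal): onboarding overlaps rehearsal ✓
(planning, build): planning overlaps build ✓
(planning, retro): planning overlaps retro ✓
(planning, triage): planning overlaps triage ✓
(reindex, build): reindex overlaps build ✓
(retro, onboarding): retro overlaps onboarding ✓
(sync_call, build): sync_call overlaps build ✓
(sync_call, interview): sync_call overlaps interview ✓
(sync_call, reindex): sync_call overlaps reindex ✓
(sync_call, retro): sync_call overlaps retro ✓
(triage, build): triage overlaps build ✓
(triage, retro): triage overlaps retro ✓
Count: 16.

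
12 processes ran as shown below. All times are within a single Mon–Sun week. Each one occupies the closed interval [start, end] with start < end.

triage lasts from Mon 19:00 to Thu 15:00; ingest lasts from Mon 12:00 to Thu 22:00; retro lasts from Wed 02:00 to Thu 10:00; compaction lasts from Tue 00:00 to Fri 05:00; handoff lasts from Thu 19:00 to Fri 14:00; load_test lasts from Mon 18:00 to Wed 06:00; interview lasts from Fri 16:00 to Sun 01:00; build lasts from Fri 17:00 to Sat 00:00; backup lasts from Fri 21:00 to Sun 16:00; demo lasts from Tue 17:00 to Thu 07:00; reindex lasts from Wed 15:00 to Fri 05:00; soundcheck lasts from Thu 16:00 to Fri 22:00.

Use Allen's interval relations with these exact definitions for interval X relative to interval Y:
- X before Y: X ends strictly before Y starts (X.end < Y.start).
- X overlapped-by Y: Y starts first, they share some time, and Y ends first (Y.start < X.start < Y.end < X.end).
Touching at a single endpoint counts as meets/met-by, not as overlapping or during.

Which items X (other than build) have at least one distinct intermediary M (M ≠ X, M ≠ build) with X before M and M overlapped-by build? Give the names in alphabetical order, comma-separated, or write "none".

Target build = [Fri 17:00, Sat 00:00].
Intermediaries M with M overlapped-by build: backup.
Via backup — items with X before backup: compaction, demo, handoff, ingest, load_test, reindex, retro, triage.
Union: compaction, demo, handoff, ingest, load_test, reindex, retro, triage.

compaction, demo, handoff, ingest, load_test, reindex, retro, triage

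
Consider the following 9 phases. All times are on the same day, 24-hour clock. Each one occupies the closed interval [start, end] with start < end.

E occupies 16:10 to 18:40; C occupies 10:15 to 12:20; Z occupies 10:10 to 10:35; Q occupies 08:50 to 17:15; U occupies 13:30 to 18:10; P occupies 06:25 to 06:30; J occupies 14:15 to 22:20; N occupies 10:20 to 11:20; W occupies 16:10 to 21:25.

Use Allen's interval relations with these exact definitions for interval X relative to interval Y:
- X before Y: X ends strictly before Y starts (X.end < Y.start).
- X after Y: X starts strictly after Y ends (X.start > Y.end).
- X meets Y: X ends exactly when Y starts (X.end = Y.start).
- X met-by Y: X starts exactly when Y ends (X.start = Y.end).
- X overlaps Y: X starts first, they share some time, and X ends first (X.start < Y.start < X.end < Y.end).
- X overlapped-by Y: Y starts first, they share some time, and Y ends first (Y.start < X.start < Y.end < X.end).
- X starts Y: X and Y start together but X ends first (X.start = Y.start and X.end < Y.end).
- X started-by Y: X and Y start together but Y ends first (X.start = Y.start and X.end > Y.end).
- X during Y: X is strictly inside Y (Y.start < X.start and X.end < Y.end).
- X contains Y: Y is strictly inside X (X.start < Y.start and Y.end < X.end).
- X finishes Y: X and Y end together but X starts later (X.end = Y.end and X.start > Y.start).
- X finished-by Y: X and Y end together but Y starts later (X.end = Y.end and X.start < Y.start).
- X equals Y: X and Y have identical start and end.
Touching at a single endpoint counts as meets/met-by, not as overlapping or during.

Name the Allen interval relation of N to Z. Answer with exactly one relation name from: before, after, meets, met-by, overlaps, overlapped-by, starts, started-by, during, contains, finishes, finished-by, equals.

N = [10:20, 11:20]; Z = [10:10, 10:35].
Compare endpoints: N.start > Z.start, N.start < Z.end, N.end > Z.start, N.end > Z.end.
That pattern is 'overlapped-by'.

overlapped-by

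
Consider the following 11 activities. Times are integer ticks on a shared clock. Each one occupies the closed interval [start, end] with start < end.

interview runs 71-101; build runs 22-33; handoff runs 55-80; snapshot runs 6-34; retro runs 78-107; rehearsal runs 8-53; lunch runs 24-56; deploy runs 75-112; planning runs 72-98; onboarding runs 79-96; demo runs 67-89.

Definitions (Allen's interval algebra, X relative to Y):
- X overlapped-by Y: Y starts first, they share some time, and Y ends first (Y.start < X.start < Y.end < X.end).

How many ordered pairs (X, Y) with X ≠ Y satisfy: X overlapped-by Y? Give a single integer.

20

Checking all 110 ordered pairs for relation 'overlapped-by'; matching pairs in alphabetical order:
(demo, handoff): demo overlapped-by handoff ✓
(deploy, demo): deploy overlapped-by demo ✓
(deploy, handoff): deploy overlapped-by handoff ✓
(deploy, interview): deploy overlapped-by interview ✓
(deploy, planning): deploy overlapped-by planning ✓
(handoff, lunch): handoff overlapped-by lunch ✓
(interview, demo): interview overlapped-by demo ✓
(interview, handoff): interview overlapped-by handoff ✓
(lunch, build): lunch overlapped-by build ✓
(lunch, rehearsal): lunch overlapped-by rehearsal ✓
(lunch, snapshot): lunch overlapped-by snapshot ✓
(onboarding, demo): onboarding overlapped-by demo ✓
(onboarding, handoff): onboarding overlapped-by handoff ✓
(planning, demo): planning overlapped-by demo ✓
(planning, handoff): planning overlapped-by handoff ✓
(rehearsal, snapshot): rehearsal overlapped-by snapshot ✓
(retro, demo): retro overlapped-by demo ✓
(retro, handoff): retro overlapped-by handoff ✓
(retro, interview): retro overlapped-by interview ✓
(retro, planning): retro overlapped-by planning ✓
Count: 20.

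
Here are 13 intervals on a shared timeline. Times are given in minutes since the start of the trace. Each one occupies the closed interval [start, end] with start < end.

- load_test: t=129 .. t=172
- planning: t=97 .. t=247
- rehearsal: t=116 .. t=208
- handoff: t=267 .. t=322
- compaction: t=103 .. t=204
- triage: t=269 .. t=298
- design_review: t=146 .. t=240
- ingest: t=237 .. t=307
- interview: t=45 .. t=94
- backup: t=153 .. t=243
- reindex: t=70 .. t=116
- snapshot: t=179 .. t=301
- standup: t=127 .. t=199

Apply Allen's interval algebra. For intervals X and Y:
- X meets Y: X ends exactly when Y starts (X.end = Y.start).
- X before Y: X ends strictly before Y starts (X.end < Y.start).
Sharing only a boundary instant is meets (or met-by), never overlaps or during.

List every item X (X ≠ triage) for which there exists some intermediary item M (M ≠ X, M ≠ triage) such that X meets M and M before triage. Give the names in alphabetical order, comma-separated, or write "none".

reindex

Target triage = [t=269, t=298].
Intermediaries M with M before triage: backup, compaction, design_review, interview, load_test, planning, rehearsal, reindex, standup.
Via backup — items with X meets backup: none.
Via compaction — items with X meets compaction: none.
Via design_review — items with X meets design_review: none.
Via interview — items with X meets interview: none.
Via load_test — items with X meets load_test: none.
Via planning — items with X meets planning: none.
Via rehearsal — items with X meets rehearsal: reindex.
Via reindex — items with X meets reindex: none.
Via standup — items with X meets standup: none.
Union: reindex.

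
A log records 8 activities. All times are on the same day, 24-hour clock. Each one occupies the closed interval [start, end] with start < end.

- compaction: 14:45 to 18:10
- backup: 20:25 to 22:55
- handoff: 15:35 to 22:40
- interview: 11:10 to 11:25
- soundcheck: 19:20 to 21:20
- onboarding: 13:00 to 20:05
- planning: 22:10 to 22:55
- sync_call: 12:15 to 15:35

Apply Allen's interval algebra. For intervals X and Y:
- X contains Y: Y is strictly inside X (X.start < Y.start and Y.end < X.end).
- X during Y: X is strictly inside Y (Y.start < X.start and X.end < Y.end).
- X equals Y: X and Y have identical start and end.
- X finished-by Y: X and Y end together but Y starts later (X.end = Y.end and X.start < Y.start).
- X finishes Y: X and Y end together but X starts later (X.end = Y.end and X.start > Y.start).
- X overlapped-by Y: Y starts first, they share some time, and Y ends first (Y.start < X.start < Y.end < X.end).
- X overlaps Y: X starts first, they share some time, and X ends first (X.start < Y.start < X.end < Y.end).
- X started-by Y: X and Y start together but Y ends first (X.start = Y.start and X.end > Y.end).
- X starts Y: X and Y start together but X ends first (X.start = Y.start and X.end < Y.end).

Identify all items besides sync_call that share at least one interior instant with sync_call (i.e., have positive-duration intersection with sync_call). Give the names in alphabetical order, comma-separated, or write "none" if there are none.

Target sync_call = [12:15, 15:35].
backup [20:25, 22:55] → after → no.
compaction [14:45, 18:10] → overlapped-by → yes.
handoff [15:35, 22:40] → met-by → no.
interview [11:10, 11:25] → before → no.
onboarding [13:00, 20:05] → overlapped-by → yes.
planning [22:10, 22:55] → after → no.
soundcheck [19:20, 21:20] → after → no.
Result: compaction, onboarding.

compaction, onboarding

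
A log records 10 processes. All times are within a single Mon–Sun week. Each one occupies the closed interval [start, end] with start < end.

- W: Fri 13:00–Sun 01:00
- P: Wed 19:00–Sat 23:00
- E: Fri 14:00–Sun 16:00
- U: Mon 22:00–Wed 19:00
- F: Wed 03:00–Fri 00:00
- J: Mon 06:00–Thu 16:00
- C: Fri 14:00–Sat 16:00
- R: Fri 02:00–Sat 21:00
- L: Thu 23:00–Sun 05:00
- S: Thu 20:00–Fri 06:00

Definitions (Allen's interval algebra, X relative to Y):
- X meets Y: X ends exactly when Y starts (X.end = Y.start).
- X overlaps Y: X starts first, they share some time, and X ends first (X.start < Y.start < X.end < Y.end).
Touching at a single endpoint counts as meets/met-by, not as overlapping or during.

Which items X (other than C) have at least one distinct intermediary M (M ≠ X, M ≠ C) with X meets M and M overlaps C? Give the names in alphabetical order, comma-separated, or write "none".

Target C = [Fri 14:00, Sat 16:00].
Intermediaries M with M overlaps C: none.
Union: none.

none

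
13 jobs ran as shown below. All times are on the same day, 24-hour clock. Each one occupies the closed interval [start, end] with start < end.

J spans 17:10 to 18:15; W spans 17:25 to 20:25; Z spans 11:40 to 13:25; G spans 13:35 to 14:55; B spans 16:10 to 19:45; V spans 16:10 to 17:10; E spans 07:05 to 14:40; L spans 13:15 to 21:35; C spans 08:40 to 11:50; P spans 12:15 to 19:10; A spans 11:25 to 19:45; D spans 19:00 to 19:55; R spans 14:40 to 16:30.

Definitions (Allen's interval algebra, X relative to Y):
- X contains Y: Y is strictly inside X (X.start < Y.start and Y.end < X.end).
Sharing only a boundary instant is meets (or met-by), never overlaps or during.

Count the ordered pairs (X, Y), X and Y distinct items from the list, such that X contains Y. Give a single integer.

Checking all 156 ordered pairs for relation 'contains'; matching pairs in alphabetical order:
(A, G): A contains G ✓
(A, J): A contains J ✓
(A, P): A contains P ✓
(A, R): A contains R ✓
(A, V): A contains V ✓
(A, Z): A contains Z ✓
(B, J): B contains J ✓
(E, C): E contains C ✓
(E, Z): E contains Z ✓
(L, B): L contains B ✓
(L, D): L contains D ✓
(L, G): L contains G ✓
(L, J): L contains J ✓
(L, R): L contains R ✓
(L, V): L contains V ✓
(L, W): L contains W ✓
(P, G): P contains G ✓
(P, J): P contains J ✓
(P, R): P contains R ✓
(P, V): P contains V ✓
(W, D): W contains D ✓
Count: 21.

21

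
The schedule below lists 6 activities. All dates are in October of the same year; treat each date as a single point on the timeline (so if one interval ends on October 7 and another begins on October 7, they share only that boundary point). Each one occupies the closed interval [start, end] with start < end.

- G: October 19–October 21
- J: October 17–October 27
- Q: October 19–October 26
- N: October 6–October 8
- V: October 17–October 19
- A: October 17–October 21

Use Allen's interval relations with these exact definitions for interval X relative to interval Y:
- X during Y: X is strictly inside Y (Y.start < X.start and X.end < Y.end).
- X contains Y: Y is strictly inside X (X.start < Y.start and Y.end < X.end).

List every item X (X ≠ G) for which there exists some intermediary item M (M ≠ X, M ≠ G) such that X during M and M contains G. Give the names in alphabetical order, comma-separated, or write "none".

Q

Target G = [October 19, October 21].
Intermediaries M with M contains G: J.
Via J — items with X during J: Q.
Union: Q.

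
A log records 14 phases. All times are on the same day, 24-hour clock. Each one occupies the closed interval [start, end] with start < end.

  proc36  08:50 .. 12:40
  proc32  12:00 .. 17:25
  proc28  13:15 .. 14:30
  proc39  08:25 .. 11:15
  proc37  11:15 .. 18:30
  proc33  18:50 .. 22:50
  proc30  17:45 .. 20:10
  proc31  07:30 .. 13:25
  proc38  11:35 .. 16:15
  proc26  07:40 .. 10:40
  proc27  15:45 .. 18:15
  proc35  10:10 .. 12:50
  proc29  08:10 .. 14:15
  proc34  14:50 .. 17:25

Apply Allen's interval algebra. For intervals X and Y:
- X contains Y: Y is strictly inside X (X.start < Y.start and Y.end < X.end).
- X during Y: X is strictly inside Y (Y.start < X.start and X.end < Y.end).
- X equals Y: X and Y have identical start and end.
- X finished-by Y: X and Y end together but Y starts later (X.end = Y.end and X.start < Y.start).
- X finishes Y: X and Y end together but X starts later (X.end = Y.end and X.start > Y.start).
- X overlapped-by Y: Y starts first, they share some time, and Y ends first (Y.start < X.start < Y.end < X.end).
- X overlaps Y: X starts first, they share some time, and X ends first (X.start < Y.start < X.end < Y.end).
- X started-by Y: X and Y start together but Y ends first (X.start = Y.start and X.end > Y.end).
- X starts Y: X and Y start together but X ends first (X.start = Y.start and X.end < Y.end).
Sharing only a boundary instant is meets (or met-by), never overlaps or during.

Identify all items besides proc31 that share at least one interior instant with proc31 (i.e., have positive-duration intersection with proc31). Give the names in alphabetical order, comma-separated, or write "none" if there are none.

Target proc31 = [07:30, 13:25].
proc26 [07:40, 10:40] → during → yes.
proc27 [15:45, 18:15] → after → no.
proc28 [13:15, 14:30] → overlapped-by → yes.
proc29 [08:10, 14:15] → overlapped-by → yes.
proc30 [17:45, 20:10] → after → no.
proc32 [12:00, 17:25] → overlapped-by → yes.
proc33 [18:50, 22:50] → after → no.
proc34 [14:50, 17:25] → after → no.
proc35 [10:10, 12:50] → during → yes.
proc36 [08:50, 12:40] → during → yes.
proc37 [11:15, 18:30] → overlapped-by → yes.
proc38 [11:35, 16:15] → overlapped-by → yes.
proc39 [08:25, 11:15] → during → yes.
Result: proc26, proc28, proc29, proc32, proc35, proc36, proc37, proc38, proc39.

proc26, proc28, proc29, proc32, proc35, proc36, proc37, proc38, proc39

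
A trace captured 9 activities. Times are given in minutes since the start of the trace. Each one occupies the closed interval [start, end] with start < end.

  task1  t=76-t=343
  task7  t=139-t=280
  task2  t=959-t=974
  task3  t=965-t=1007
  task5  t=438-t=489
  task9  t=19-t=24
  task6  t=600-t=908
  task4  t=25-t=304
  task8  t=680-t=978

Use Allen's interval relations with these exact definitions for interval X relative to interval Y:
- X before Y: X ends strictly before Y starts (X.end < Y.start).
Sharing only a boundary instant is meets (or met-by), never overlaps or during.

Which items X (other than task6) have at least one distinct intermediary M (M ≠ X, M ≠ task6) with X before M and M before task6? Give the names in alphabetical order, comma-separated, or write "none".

Target task6 = [t=600, t=908].
Intermediaries M with M before task6: task1, task4, task5, task7, task9.
Via task1 — items with X before task1: task9.
Via task4 — items with X before task4: task9.
Via task5 — items with X before task5: task1, task4, task7, task9.
Via task7 — items with X before task7: task9.
Via task9 — items with X before task9: none.
Union: task1, task4, task7, task9.

task1, task4, task7, task9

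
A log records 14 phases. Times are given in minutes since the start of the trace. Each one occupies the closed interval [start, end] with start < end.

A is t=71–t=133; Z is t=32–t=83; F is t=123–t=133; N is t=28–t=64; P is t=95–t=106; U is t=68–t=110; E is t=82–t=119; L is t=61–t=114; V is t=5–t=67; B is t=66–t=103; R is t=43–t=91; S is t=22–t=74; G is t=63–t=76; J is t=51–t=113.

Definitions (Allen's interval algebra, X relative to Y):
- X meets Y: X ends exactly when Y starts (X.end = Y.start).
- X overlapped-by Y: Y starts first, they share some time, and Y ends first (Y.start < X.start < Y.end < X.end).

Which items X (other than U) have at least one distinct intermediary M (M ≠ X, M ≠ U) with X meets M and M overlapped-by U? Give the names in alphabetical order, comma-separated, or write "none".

none

Target U = [t=68, t=110].
Intermediaries M with M overlapped-by U: A, E.
Via A — items with X meets A: none.
Via E — items with X meets E: none.
Union: none.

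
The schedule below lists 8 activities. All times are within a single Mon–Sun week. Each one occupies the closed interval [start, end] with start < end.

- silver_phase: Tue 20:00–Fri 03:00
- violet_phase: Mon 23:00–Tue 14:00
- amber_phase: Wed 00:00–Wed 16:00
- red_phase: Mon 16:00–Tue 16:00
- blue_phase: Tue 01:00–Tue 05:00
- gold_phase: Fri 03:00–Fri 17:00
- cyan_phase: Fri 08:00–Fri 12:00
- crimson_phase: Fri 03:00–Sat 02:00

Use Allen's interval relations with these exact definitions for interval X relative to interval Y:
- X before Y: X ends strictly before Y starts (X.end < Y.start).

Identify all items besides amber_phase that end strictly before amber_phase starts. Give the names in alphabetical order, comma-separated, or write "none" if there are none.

blue_phase, red_phase, violet_phase

Target amber_phase = [Wed 00:00, Wed 16:00].
blue_phase [Tue 01:00, Tue 05:00] → before → yes.
crimson_phase [Fri 03:00, Sat 02:00] → after → no.
cyan_phase [Fri 08:00, Fri 12:00] → after → no.
gold_phase [Fri 03:00, Fri 17:00] → after → no.
red_phase [Mon 16:00, Tue 16:00] → before → yes.
silver_phase [Tue 20:00, Fri 03:00] → contains → no.
violet_phase [Mon 23:00, Tue 14:00] → before → yes.
Result: blue_phase, red_phase, violet_phase.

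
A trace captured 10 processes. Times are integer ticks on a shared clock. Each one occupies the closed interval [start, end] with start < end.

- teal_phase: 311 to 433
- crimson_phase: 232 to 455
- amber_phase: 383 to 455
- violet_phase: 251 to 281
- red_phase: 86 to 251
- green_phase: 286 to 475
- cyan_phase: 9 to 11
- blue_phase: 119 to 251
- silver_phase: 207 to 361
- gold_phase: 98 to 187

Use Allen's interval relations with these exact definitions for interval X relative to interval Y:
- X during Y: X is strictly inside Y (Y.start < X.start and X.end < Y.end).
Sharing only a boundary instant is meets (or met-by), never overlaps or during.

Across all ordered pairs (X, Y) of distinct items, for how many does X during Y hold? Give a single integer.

6

Checking all 90 ordered pairs for relation 'during'; matching pairs in alphabetical order:
(amber_phase, green_phase): amber_phase during green_phase ✓
(gold_phase, red_phase): gold_phase during red_phase ✓
(teal_phase, crimson_phase): teal_phase during crimson_phase ✓
(teal_phase, green_phase): teal_phase during green_phase ✓
(violet_phase, crimson_phase): violet_phase during crimson_phase ✓
(violet_phase, silver_phase): violet_phase during silver_phase ✓
Count: 6.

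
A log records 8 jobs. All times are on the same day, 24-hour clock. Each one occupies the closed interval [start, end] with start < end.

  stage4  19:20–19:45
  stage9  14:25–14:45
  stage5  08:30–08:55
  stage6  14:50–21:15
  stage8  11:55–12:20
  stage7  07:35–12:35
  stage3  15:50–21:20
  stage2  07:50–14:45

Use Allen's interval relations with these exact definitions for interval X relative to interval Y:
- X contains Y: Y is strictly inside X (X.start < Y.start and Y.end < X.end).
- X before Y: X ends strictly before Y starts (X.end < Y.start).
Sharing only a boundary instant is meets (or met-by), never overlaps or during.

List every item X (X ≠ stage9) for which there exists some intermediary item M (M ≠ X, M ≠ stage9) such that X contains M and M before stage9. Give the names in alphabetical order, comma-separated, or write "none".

stage2, stage7

Target stage9 = [14:25, 14:45].
Intermediaries M with M before stage9: stage5, stage7, stage8.
Via stage5 — items with X contains stage5: stage2, stage7.
Via stage7 — items with X contains stage7: none.
Via stage8 — items with X contains stage8: stage2, stage7.
Union: stage2, stage7.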